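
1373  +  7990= 9363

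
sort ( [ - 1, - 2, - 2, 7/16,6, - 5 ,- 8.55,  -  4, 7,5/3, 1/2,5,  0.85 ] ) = [-8.55, - 5,-4, - 2, - 2, - 1,7/16,1/2,0.85, 5/3 , 5,  6,  7]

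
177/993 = 59/331 = 0.18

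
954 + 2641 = 3595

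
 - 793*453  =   - 359229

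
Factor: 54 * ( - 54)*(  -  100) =291600 = 2^4* 3^6 *5^2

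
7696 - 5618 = 2078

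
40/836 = 10/209=0.05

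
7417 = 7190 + 227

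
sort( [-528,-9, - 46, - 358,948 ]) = [ - 528, - 358, - 46,- 9, 948] 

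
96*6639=637344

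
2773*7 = 19411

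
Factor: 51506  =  2^1*7^1*13^1*283^1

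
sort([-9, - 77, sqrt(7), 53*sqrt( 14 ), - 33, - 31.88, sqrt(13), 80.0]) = [ - 77, - 33, - 31.88, -9,sqrt(7 ),sqrt( 13), 80.0,53*sqrt( 14) ] 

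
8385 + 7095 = 15480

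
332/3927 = 332/3927  =  0.08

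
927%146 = 51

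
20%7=6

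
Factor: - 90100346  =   - 2^1*7^1* 6435739^1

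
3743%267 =5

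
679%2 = 1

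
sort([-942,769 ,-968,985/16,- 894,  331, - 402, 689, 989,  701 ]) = [ - 968,-942 ,-894,-402,985/16, 331, 689,701, 769, 989]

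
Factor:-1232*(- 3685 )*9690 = 2^5*3^1 * 5^2 * 7^1*11^2*17^1*19^1*67^1 = 43991824800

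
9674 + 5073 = 14747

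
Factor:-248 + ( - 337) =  -3^2*5^1*13^1 = -585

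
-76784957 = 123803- 76908760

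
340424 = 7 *48632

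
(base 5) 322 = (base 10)87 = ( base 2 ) 1010111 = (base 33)2L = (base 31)2p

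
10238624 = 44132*232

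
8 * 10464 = 83712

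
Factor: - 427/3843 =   -  1/9 =- 3^( - 2 ) 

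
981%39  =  6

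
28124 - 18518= 9606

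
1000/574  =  1 + 213/287 = 1.74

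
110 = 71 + 39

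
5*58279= 291395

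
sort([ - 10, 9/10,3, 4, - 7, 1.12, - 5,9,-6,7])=[ - 10, - 7, - 6, - 5, 9/10, 1.12,3, 4, 7 , 9]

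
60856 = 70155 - 9299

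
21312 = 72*296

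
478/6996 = 239/3498 = 0.07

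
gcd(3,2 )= 1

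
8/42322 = 4/21161 = 0.00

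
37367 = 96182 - 58815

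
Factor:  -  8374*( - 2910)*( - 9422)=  - 2^3*3^1*5^1*7^1*53^1*79^1*97^1*673^1 = - 229598499480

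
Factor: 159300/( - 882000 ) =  - 2^(-2 )*3^1 *5^( - 1)*7^(-2 )*59^1=-  177/980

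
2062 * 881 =1816622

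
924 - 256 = 668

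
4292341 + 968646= 5260987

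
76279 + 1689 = 77968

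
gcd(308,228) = 4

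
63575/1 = 63575 = 63575.00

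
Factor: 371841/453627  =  391/477 = 3^ (-2)*17^1*23^1 * 53^(-1)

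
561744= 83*6768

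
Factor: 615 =3^1*5^1 * 41^1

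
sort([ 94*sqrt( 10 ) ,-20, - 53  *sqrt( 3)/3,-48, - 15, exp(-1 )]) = [- 48,-53*sqrt(3 ) /3, - 20, - 15, exp(-1),94*sqrt (10)]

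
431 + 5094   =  5525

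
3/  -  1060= -1+1057/1060=- 0.00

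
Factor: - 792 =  - 2^3*3^2 * 11^1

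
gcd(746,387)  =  1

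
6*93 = 558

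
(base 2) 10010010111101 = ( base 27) co9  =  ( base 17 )1F94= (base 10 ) 9405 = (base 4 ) 2102331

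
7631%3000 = 1631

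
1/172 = 1/172 = 0.01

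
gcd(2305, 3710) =5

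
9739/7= 9739/7 = 1391.29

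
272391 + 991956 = 1264347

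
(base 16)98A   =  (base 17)87b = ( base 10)2442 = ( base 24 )45I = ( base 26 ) 3fo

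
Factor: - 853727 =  - 7^3*19^1*131^1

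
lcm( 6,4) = 12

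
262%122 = 18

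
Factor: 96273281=13^1*53^1*139729^1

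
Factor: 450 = 2^1*3^2*5^2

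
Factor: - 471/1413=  - 3^( - 1) = - 1/3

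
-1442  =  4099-5541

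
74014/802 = 37007/401 = 92.29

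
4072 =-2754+6826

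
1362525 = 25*54501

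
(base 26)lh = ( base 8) 1063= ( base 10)563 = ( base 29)jc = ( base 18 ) 1d5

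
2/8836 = 1/4418 = 0.00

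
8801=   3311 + 5490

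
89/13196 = 89/13196 = 0.01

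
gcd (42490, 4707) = 1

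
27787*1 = 27787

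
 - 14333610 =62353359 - 76686969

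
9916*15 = 148740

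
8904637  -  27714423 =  - 18809786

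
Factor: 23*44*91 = 92092 = 2^2*7^1* 11^1*13^1*23^1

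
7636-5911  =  1725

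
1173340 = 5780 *203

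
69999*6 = 419994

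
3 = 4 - 1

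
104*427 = 44408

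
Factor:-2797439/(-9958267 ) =11^(- 1 )*905297^(-1 )*2797439^1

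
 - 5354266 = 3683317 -9037583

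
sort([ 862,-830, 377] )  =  [ - 830, 377, 862 ]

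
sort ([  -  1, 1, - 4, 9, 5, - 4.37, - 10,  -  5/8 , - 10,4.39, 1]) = [- 10, - 10,  -  4.37, - 4,-1,-5/8, 1,1, 4.39, 5,9]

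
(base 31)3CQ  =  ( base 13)1655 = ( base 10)3281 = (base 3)11111112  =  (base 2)110011010001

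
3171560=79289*40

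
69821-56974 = 12847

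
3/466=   3/466   =  0.01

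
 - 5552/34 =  - 164 + 12/17 = - 163.29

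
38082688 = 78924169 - 40841481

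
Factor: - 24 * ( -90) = 2160= 2^4*3^3 * 5^1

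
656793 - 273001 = 383792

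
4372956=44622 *98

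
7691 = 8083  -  392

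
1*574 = 574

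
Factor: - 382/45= - 2^1 * 3^( - 2)*5^(-1)*191^1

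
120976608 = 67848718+53127890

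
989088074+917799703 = 1906887777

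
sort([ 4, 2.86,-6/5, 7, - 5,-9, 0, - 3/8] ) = [-9, - 5, - 6/5, - 3/8,0,2.86, 4, 7]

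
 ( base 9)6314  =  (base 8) 11026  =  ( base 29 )5ej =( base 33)48a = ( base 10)4630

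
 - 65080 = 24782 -89862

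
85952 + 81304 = 167256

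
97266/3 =32422=32422.00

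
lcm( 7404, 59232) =59232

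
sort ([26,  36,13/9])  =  [13/9 , 26,  36 ] 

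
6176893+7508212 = 13685105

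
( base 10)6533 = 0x1985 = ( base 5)202113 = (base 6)50125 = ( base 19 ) I1G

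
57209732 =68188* 839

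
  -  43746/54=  - 811+8/9=- 810.11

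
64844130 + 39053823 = 103897953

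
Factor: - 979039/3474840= - 2^(-3 )  *3^(-1 )*5^ ( - 1)*23^(-1) * 41^1*1259^( - 1)*23879^1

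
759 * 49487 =37560633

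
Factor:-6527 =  - 61^1*107^1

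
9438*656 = 6191328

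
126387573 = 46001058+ 80386515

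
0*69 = 0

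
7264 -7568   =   - 304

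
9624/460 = 20 + 106/115 = 20.92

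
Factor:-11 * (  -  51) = 3^1*11^1*17^1 = 561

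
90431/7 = 90431/7 = 12918.71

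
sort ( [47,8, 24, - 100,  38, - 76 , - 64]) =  [ - 100, - 76, - 64, 8,24,38, 47 ] 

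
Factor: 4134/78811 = 78/1487 = 2^1*3^1*13^1 *1487^ ( - 1)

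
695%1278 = 695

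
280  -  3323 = -3043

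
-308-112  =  -420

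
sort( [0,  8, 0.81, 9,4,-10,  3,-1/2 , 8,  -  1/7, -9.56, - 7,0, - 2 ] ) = [ - 10, - 9.56, - 7, - 2,-1/2,-1/7,0, 0,0.81,3,4,8,8, 9]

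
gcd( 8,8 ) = 8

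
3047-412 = 2635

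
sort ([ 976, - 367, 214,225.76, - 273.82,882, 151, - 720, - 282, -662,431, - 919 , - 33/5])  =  [ - 919, - 720, - 662, - 367,-282, - 273.82,- 33/5,151, 214,225.76,431,882, 976]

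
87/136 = 87/136 = 0.64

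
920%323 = 274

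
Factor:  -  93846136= - 2^3 * 661^1*17747^1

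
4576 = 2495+2081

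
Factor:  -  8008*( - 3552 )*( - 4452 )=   -  126634540032 = - 2^10 * 3^2*7^2*11^1*13^1*37^1*53^1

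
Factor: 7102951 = 59^1*131^1*919^1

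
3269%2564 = 705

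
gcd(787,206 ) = 1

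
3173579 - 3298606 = -125027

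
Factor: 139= 139^1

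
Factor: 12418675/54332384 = 2^(-5 ) * 5^2 * 496747^1 *1697887^( - 1 )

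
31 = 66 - 35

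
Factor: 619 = 619^1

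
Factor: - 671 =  - 11^1*61^1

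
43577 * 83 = 3616891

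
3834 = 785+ 3049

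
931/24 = 931/24 = 38.79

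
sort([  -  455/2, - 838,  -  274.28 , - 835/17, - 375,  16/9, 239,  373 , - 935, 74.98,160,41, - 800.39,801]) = [ - 935 , - 838,  -  800.39 , - 375, - 274.28, - 455/2,- 835/17, 16/9,41, 74.98, 160, 239, 373,801 ] 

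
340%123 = 94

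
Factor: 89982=2^1* 3^2*4999^1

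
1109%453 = 203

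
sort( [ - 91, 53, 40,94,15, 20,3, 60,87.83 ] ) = [  -  91,3,15,20,40,53, 60, 87.83,  94 ] 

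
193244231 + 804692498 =997936729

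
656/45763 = 656/45763 = 0.01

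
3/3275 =3/3275 = 0.00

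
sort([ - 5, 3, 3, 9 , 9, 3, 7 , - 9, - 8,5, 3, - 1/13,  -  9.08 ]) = [ - 9.08, - 9,-8, - 5 ,-1/13,  3, 3, 3, 3, 5, 7, 9, 9]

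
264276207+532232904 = 796509111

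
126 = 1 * 126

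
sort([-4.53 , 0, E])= [ -4.53,  0,E ] 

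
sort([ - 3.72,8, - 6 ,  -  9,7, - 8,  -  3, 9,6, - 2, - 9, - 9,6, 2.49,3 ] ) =[ - 9, - 9, - 9, - 8, - 6 , -3.72, - 3, - 2, 2.49 , 3,6, 6, 7,8, 9]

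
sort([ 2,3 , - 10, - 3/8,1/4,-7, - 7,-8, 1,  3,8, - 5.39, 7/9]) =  [ - 10,-8,-7, - 7, - 5.39, - 3/8,1/4, 7/9, 1, 2,  3, 3, 8]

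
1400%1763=1400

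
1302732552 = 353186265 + 949546287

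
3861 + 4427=8288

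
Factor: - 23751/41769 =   -  29/51=- 3^( - 1 )*17^( - 1 )*29^1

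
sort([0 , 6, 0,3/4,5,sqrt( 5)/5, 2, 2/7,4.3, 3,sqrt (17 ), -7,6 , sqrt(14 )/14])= [ - 7,0, 0,sqrt (14 ) /14,2/7, sqrt( 5 )/5, 3/4,2,3, sqrt(17),4.3,5, 6,6 ] 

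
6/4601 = 6/4601 = 0.00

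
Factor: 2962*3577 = 2^1*7^2 *73^1*1481^1 = 10595074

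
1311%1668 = 1311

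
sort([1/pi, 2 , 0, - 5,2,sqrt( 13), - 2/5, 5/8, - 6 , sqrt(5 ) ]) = [  -  6, - 5,-2/5,0,1/pi , 5/8,2  ,  2,sqrt( 5),sqrt( 13) ]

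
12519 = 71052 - 58533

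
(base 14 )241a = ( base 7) 24233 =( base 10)6296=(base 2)1100010011000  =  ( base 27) 8H5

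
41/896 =41/896 = 0.05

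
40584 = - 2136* ( - 19)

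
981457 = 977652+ 3805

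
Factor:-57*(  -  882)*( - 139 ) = -6988086 = - 2^1 *3^3*7^2*19^1*139^1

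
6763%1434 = 1027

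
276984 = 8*34623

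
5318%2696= 2622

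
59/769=59/769=0.08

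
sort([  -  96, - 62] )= [  -  96,  -  62 ]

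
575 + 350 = 925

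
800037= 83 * 9639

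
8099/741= 10 + 53/57= 10.93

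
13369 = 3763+9606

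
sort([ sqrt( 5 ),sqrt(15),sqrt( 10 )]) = [sqrt( 5 ),sqrt(10 ), sqrt ( 15 )]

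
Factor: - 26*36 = - 2^3 * 3^2*13^1=-936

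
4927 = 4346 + 581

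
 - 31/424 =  - 1+393/424 = - 0.07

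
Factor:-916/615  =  -2^2*3^( - 1) * 5^( - 1 )*41^( - 1)*229^1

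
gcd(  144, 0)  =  144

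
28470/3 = 9490= 9490.00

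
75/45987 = 25/15329 = 0.00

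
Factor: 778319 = 778319^1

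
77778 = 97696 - 19918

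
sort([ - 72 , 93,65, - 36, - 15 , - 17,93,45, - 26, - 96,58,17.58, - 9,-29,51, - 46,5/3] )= [ - 96,-72  , - 46, - 36,-29, - 26,-17, - 15, - 9,5/3,17.58,45,51,  58, 65,93, 93]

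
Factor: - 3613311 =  - 3^2*13^1*89^1 * 347^1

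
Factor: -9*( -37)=3^2 *37^1 = 333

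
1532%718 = 96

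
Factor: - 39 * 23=-3^1* 13^1 *23^1 = - 897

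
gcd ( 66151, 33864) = 83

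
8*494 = 3952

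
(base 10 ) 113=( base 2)1110001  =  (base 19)5I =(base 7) 221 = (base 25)4D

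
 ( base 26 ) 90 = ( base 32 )7a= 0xea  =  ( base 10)234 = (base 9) 280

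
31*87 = 2697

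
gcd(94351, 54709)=1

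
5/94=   5/94  =  0.05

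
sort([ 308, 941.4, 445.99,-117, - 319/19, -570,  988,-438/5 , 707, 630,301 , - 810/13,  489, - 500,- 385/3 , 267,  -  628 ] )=[ - 628, - 570, - 500, - 385/3, - 117,-438/5, - 810/13, - 319/19,267, 301, 308,445.99, 489,630,  707 , 941.4,988]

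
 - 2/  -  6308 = 1/3154 = 0.00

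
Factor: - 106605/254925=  -5^ (-1)*11^ ( - 1) * 23^1 = - 23/55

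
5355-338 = 5017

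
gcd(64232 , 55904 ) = 8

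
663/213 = 3 + 8/71 = 3.11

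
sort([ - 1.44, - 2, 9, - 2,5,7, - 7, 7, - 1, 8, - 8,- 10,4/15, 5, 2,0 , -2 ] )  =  [ - 10, - 8, - 7, - 2, - 2, - 2 ,- 1.44 , -1, 0, 4/15, 2,5 , 5,7,7, 8  ,  9 ]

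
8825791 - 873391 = 7952400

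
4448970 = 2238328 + 2210642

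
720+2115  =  2835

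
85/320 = 17/64 = 0.27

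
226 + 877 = 1103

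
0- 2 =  - 2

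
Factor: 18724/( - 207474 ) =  - 62/687 = - 2^1*3^(  -  1 )*31^1*229^ ( - 1 ) 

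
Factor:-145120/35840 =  - 907/224 = - 2^( - 5 )*7^( -1)*907^1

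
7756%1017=637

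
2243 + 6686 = 8929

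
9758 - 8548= 1210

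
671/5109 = 671/5109 = 0.13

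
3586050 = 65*55170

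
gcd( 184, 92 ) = 92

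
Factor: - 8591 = -11^2*  71^1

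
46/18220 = 23/9110 = 0.00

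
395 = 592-197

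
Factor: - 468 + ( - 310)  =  -2^1 * 389^1 = -778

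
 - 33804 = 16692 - 50496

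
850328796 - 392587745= 457741051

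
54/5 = 10 + 4/5 = 10.80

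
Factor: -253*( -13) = 3289 = 11^1 *13^1*23^1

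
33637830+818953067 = 852590897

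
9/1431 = 1/159 = 0.01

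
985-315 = 670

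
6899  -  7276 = -377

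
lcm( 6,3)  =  6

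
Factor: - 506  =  -2^1*11^1*23^1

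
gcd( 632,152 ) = 8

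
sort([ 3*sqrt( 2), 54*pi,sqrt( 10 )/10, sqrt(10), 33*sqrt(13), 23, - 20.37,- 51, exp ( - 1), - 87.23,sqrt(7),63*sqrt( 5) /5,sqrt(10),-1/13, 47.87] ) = [ - 87.23, - 51,-20.37, - 1/13, sqrt ( 10) /10, exp( - 1), sqrt( 7), sqrt( 10),sqrt (10), 3 * sqrt(2) , 23,63*sqrt(5 )/5, 47.87,33*sqrt(13 ) , 54*pi]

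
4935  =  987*5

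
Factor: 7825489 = 7^1*83^1*13469^1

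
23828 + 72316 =96144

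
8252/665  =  12 + 272/665 = 12.41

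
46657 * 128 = 5972096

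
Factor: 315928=2^3*17^1*23^1*101^1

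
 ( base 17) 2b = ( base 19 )27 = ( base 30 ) 1F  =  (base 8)55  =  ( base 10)45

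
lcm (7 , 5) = 35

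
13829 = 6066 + 7763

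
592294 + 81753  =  674047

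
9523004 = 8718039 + 804965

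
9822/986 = 9 + 474/493   =  9.96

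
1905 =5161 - 3256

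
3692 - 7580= - 3888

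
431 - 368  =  63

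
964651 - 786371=178280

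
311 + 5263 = 5574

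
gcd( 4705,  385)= 5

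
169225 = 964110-794885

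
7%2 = 1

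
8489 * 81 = 687609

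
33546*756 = 25360776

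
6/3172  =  3/1586 = 0.00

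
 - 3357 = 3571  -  6928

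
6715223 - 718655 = 5996568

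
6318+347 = 6665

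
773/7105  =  773/7105 = 0.11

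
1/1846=1/1846 = 0.00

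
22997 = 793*29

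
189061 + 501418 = 690479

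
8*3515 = 28120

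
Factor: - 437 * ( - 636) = 2^2*3^1 * 19^1 * 23^1*53^1 = 277932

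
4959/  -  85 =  -59 + 56/85 = -58.34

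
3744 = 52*72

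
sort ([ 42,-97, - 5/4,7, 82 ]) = [ - 97,-5/4, 7, 42, 82]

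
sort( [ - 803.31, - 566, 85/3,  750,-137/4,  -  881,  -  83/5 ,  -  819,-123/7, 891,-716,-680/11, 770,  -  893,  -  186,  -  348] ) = [ - 893 ,  -  881, - 819, - 803.31, - 716, - 566 , - 348, - 186, - 680/11, - 137/4, - 123/7, - 83/5,  85/3,750,770,891] 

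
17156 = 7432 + 9724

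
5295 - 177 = 5118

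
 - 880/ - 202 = 440/101 = 4.36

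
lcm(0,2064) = 0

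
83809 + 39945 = 123754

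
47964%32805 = 15159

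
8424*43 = 362232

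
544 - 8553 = - 8009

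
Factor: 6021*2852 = 2^2*3^3*23^1*31^1*223^1 = 17171892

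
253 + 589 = 842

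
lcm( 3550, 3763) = 188150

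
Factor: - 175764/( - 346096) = 2^( - 2)*3^1 * 151^1 * 223^( - 1) = 453/892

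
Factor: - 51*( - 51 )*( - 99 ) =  - 257499 = - 3^4 * 11^1*17^2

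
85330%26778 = 4996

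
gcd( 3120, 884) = 52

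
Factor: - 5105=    - 5^1*1021^1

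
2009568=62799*32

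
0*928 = 0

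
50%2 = 0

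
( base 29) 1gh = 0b10100101010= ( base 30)1E2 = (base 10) 1322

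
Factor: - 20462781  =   - 3^1 * 17^1*401231^1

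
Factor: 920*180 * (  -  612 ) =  - 101347200 =- 2^7 * 3^4*5^2*17^1*23^1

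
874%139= 40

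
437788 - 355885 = 81903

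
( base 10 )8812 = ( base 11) 6691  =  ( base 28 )B6K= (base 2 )10001001101100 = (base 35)76R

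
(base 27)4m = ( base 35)3p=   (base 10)130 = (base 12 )aa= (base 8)202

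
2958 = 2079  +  879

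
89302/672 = 44651/336 = 132.89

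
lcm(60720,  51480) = 2368080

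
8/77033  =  8/77033 = 0.00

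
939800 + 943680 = 1883480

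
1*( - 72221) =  - 72221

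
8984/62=4492/31 =144.90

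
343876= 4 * 85969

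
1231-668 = 563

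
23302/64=11651/32 = 364.09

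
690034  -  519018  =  171016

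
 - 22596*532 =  - 12021072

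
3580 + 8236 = 11816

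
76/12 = 6 + 1/3 = 6.33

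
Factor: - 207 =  - 3^2 * 23^1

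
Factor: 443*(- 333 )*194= - 2^1*3^2*37^1*97^1 * 443^1 = - 28618686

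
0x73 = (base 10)115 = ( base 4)1303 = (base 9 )137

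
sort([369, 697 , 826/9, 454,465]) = [ 826/9 , 369  ,  454,  465 , 697] 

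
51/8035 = 51/8035 = 0.01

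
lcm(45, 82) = 3690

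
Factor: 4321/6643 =7^(- 1) * 13^( - 1 )*29^1 * 73^( - 1)*149^1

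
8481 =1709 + 6772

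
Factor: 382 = 2^1*191^1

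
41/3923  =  41/3923 = 0.01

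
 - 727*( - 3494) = 2540138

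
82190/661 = 82190/661 = 124.34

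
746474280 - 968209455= - 221735175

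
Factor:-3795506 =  - 2^1*11^1* 13^1*23^1*577^1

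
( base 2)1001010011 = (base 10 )595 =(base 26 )MN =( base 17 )210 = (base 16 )253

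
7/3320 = 7/3320= 0.00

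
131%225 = 131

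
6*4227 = 25362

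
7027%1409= 1391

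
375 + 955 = 1330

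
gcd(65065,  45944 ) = 1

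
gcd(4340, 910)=70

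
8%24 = 8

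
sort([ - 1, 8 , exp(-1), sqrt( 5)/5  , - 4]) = [  -  4,  -  1, exp(-1) , sqrt(  5)/5,8]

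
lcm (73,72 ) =5256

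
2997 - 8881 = - 5884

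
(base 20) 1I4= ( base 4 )23330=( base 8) 1374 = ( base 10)764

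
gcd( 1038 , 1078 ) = 2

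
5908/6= 2954/3 = 984.67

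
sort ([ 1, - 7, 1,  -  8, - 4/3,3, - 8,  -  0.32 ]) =[ - 8, - 8,  -  7, - 4/3, - 0.32,1, 1,3 ] 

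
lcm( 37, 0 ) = 0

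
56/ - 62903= - 1  +  62847/62903 = -0.00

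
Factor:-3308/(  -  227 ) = 2^2*227^(  -  1 )*827^1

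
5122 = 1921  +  3201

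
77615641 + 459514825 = 537130466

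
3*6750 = 20250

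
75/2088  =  25/696 = 0.04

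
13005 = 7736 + 5269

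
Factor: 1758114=2^1*3^2 * 97673^1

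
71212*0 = 0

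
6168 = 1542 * 4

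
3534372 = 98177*36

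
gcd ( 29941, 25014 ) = 379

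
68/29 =68/29 = 2.34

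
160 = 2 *80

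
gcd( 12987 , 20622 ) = 3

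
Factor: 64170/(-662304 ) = -10695/110384 = - 2^(-4 ) * 3^1 * 5^1*23^1* 31^1 * 6899^(- 1 )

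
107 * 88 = 9416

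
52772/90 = 26386/45 = 586.36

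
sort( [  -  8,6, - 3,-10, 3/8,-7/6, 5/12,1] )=[ - 10,  -  8, - 3,-7/6,3/8, 5/12,1, 6]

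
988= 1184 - 196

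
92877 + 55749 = 148626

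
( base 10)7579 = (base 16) 1d9b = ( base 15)23A4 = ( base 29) 90A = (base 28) 9IJ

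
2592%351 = 135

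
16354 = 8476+7878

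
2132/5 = 426  +  2/5 = 426.40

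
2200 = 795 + 1405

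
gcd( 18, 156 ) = 6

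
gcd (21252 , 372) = 12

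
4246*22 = 93412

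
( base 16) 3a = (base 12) 4a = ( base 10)58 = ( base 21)2G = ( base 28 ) 22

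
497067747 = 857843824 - 360776077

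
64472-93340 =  - 28868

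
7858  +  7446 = 15304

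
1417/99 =1417/99 = 14.31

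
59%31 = 28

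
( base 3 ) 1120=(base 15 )2c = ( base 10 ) 42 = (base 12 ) 36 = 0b101010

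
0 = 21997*0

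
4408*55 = 242440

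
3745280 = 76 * 49280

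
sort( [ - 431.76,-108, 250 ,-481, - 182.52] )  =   [-481,  -  431.76, - 182.52,  -  108, 250]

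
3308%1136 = 1036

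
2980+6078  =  9058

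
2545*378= 962010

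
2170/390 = 5 + 22/39= 5.56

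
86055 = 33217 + 52838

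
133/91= 1 +6/13=   1.46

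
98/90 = 49/45 =1.09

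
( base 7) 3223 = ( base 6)5144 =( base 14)5BA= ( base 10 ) 1144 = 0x478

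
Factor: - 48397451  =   - 23^1*47^1*44771^1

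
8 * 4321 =34568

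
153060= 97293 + 55767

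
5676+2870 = 8546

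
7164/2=3582 = 3582.00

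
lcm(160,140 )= 1120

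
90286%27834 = 6784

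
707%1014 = 707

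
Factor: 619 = 619^1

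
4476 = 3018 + 1458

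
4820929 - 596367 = 4224562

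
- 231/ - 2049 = 77/683 = 0.11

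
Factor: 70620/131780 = 3^1*107^1*599^(-1 )  =  321/599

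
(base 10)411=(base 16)19b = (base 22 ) IF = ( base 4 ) 12123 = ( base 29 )E5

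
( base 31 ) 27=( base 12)59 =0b1000101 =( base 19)3C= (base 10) 69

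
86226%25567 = 9525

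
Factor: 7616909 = 1039^1*7331^1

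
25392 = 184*138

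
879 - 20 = 859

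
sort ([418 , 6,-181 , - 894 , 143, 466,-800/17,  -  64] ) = [-894, - 181,- 64,-800/17,6, 143, 418, 466 ]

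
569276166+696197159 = 1265473325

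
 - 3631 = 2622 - 6253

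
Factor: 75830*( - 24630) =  - 1867692900= -2^2*3^1*5^2  *821^1 * 7583^1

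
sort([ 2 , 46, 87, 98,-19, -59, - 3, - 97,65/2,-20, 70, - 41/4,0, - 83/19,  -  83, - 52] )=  [  -  97,-83, - 59 ,-52, - 20, - 19 , - 41/4, - 83/19, - 3,0,  2, 65/2, 46,70, 87, 98]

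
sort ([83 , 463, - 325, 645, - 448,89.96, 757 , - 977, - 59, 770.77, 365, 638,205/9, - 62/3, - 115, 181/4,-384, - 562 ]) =[ - 977, - 562, - 448 , - 384 , - 325, - 115,- 59, - 62/3,205/9,181/4,  83,  89.96,365,463,638,645,757 , 770.77 ] 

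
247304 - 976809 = -729505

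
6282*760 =4774320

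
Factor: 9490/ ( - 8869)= - 2^1*5^1*7^( - 2)*13^1*73^1*181^( - 1)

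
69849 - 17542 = 52307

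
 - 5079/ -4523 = 1 + 556/4523  =  1.12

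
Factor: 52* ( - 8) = -416 = - 2^5 *13^1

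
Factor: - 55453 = - 23^1*2411^1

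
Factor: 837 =3^3*31^1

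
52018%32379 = 19639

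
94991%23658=359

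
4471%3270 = 1201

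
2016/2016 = 1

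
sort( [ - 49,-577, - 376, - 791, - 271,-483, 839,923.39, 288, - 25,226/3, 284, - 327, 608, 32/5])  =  [ - 791,-577, - 483, -376,-327 ,  -  271 , - 49, - 25 , 32/5 , 226/3 , 284,288, 608, 839,923.39]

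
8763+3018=11781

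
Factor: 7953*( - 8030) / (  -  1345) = 2^1*3^1*11^2*73^1*241^1*269^ ( - 1) = 12772518/269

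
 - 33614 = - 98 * 343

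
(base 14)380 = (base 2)1010111100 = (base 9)857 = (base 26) 10o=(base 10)700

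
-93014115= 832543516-925557631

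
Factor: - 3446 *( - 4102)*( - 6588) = -2^4 * 3^3 * 7^1*61^1*293^1*1723^1 = - 93124621296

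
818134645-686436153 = 131698492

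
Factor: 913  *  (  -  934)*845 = - 2^1*5^1 * 11^1*13^2*83^1*467^1 = - 720566990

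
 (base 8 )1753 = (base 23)1ke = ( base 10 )1003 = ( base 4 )33223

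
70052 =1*70052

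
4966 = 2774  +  2192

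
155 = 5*31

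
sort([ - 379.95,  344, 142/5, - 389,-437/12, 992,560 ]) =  [- 389,  -  379.95, - 437/12,  142/5,344, 560, 992] 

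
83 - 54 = 29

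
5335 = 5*1067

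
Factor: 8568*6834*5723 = 2^4 *3^3*7^1*17^2*59^1*67^1 * 97^1= 335102893776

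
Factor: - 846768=-2^4 * 3^1* 13^1*23^1*59^1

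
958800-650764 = 308036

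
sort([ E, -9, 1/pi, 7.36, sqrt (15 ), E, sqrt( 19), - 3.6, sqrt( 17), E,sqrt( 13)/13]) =[ - 9, - 3.6,sqrt( 13 ) /13, 1/pi, E,  E, E, sqrt( 15), sqrt(17),sqrt( 19), 7.36] 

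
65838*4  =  263352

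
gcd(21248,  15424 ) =64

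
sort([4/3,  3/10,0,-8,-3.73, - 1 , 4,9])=[ - 8,-3.73, - 1,0, 3/10, 4/3,4,9 ] 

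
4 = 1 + 3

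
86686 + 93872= 180558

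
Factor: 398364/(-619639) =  - 2^2*3^1*37^( - 1)*89^1*373^1*16747^(- 1 )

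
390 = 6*65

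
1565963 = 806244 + 759719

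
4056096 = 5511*736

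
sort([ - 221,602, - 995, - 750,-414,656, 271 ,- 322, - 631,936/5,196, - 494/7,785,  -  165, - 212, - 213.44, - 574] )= [-995,-750, - 631, -574, - 414, - 322,-221, - 213.44, - 212, - 165, -494/7,936/5,196, 271,602,656,785]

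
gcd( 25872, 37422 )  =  462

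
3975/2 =3975/2= 1987.50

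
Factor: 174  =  2^1*3^1*29^1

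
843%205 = 23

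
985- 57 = 928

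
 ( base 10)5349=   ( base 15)18B9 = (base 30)5s9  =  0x14e5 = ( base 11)4023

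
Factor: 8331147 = 3^3*11^1*28051^1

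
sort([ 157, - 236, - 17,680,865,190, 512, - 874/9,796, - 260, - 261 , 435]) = [ - 261, - 260,-236, - 874/9, - 17,157,190,435,512, 680,796, 865] 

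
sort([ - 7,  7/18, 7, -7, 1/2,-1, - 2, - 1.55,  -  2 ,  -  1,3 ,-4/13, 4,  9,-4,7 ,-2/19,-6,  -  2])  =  [  -  7, - 7, - 6, - 4,  -  2,-2,  -  2,-1.55, - 1, -1 ,-4/13, - 2/19, 7/18, 1/2, 3, 4, 7,7,  9 ] 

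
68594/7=9799+1/7 = 9799.14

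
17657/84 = 17657/84 = 210.20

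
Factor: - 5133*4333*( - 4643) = 103266304827 = 3^1*7^1*29^1*59^1*619^1 * 4643^1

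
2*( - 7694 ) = - 15388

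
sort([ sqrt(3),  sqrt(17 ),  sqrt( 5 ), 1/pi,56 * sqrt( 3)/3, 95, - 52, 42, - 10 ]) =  [ - 52, - 10,1/pi, sqrt(3) , sqrt(5),sqrt( 17), 56*sqrt ( 3)/3,42, 95 ] 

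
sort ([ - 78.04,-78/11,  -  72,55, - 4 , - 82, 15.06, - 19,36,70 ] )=[ - 82, - 78.04 , - 72,  -  19, - 78/11, - 4, 15.06,36, 55,70] 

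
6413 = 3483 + 2930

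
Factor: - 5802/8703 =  - 2/3 = -  2^1*3^( - 1) 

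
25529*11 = 280819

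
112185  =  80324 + 31861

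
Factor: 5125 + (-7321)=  - 2^2*3^2*61^1=-  2196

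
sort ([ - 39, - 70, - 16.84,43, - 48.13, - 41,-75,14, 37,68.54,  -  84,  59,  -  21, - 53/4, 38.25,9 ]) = [ - 84, - 75, - 70, - 48.13,  -  41, - 39, - 21,-16.84, - 53/4,9,  14,37,38.25,43,59, 68.54] 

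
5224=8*653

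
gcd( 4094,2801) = 1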